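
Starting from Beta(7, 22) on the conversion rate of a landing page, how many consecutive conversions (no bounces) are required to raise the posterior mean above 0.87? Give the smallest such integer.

After k conversions and 0 bounces the posterior is Beta(7+k, 22), with mean (7+k)/(7+22+k).
Set (7+k)/(29+k) > 0.87 and solve: k > (0.87·29 − 7)/(1 − 0.87) = 140.231.
The smallest integer exceeding 140.231 is 141.

k = 141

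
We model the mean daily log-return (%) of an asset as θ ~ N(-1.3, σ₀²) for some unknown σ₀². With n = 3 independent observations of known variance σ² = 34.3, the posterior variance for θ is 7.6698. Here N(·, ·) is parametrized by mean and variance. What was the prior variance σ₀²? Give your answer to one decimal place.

For the Normal–Normal model with known σ², precisions add: τ_n = τ₀ + n/σ².
So 1/σ₀² = 1/7.6698 − 3/34.3 = 0.130381 − 0.087464 = 0.042917.
Hence σ₀² = 1/0.042917 ≈ 23.3.

σ₀² = 23.3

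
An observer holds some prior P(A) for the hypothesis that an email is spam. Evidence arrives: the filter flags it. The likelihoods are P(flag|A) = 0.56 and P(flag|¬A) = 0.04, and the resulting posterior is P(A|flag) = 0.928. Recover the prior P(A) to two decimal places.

P(A) = 0.48

Bayes' rule in odds form gives O(A|E) = O(A)·[P(E|A)/P(E|¬A)], hence O(A) = O(A|E)/LR.
Posterior odds = 0.928/(1−0.928) = 12.8889. LR = 0.56/0.04 = 14.0000.
Prior odds = 12.8889/14.0000 = 0.9206, so P(A) = 0.9206/(1+0.9206) ≈ 0.48.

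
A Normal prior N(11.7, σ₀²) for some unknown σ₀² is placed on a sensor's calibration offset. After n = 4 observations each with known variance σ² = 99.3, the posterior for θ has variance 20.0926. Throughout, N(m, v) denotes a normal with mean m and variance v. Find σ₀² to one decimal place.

σ₀² = 105.4

For the Normal–Normal model with known σ², precisions add: τ_n = τ₀ + n/σ².
So 1/σ₀² = 1/20.0926 − 4/99.3 = 0.049770 − 0.040282 = 0.009488.
Hence σ₀² = 1/0.009488 ≈ 105.4.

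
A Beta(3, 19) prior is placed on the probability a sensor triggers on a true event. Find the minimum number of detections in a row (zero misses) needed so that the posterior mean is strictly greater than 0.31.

k = 6

After k detections and 0 misses the posterior is Beta(3+k, 19), with mean (3+k)/(3+19+k).
Set (3+k)/(22+k) > 0.31 and solve: k > (0.31·22 − 3)/(1 − 0.31) = 5.536.
The smallest integer exceeding 5.536 is 6, and checking k=6: (9)/(28) = 0.3214 > 0.31.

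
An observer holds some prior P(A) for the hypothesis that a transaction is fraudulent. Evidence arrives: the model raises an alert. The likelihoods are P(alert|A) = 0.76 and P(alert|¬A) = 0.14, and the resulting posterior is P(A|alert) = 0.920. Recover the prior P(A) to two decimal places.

P(A) = 0.68

In odds form, posterior odds = prior odds × likelihood ratio, so prior odds = posterior odds ÷ LR.
Posterior odds = 0.920/(1−0.920) = 11.5000. LR = 0.76/0.14 = 5.4286.
Prior odds = 11.5000/5.4286 = 2.1184, so P(A) = 2.1184/(1+2.1184) ≈ 0.68.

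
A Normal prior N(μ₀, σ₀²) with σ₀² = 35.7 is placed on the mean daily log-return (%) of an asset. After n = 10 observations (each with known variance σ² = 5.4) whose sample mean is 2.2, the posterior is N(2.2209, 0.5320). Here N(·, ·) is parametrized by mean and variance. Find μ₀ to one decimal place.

μ₀ = 3.6

With known observation variance, the Normal–Normal posterior has precision τ_n = τ₀ + n/σ² and mean μ_n = (τ₀μ₀ + (n/σ²)x̄)/τ_n.
Here τ₀ = 1/35.7 = 0.028011 and τ_data = 10/5.4 = 1.851852, so τ_n = 1.879863.
Rearranging for μ₀: μ₀ = (μ_n·τ_n − τ_data·x̄)/τ₀ = (2.2209·1.879863 − 1.851852·2.2) / 0.028011 = 0.100913/0.028011 ≈ 3.6.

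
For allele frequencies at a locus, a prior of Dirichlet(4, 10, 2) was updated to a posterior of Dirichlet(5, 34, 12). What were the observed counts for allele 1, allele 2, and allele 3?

counts (1, 24, 10)

For a Dirichlet(α) prior with multinomial counts c, the posterior is Dirichlet(α + c) componentwise.
Counts are posterior − prior componentwise: 5−4=1, 34−10=24, 12−2=10.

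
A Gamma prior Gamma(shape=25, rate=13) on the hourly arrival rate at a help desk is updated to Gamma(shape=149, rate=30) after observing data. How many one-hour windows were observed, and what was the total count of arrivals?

A Gamma(α, β) prior (rate parametrization) on a Poisson rate with n observations summing to S gives posterior Gamma(α+S, β+n).
Matching: Σxᵢ = 149 − 25 = 124 and n = 30 − 13 = 17.

n = 17 one-hour windows with total 124 arrivals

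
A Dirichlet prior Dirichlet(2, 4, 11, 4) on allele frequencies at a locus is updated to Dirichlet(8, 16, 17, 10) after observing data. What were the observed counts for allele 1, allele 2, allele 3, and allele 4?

counts (6, 12, 6, 6)

For a Dirichlet(α) prior with multinomial counts c, the posterior is Dirichlet(α + c) componentwise.
Counts are posterior − prior componentwise: 8−2=6, 16−4=12, 17−11=6, 10−4=6.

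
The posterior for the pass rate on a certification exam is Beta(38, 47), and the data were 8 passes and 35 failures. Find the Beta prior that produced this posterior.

Beta is conjugate to the binomial likelihood: posterior = Beta(α+s, β+f).
Subtract the data counts: 38−8=30, 47−35=12.

Beta(30, 12)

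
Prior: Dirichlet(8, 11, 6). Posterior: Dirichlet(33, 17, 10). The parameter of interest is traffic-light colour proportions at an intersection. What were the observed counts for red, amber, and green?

counts (25, 6, 4)

For a Dirichlet(α) prior with multinomial counts c, the posterior is Dirichlet(α + c) componentwise.
Counts are posterior − prior componentwise: 33−8=25, 17−11=6, 10−6=4.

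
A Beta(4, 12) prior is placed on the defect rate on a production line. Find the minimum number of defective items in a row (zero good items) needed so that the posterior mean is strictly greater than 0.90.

k = 105

After k defective items and 0 good items the posterior is Beta(4+k, 12), with mean (4+k)/(4+12+k).
Set (4+k)/(16+k) > 0.90 and solve: k > (0.90·16 − 4)/(1 − 0.90) = 104.000.
The smallest integer exceeding 104.000 is 105.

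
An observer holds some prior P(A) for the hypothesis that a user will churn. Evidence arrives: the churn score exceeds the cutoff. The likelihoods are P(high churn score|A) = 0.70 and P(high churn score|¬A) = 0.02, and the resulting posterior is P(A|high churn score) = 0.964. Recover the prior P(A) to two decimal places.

P(A) = 0.43

Bayes' rule in odds form gives O(A|E) = O(A)·[P(E|A)/P(E|¬A)], hence O(A) = O(A|E)/LR.
Posterior odds = 0.964/(1−0.964) = 26.7778. LR = 0.70/0.02 = 35.0000.
Prior odds = 26.7778/35.0000 = 0.7651, so P(A) = 0.7651/(1+0.7651) ≈ 0.43.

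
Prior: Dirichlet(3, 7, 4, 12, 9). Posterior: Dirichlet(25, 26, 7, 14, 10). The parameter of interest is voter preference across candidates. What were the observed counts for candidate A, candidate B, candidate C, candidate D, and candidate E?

counts (22, 19, 3, 2, 1)

For a Dirichlet(α) prior with multinomial counts c, the posterior is Dirichlet(α + c) componentwise.
Counts are posterior − prior componentwise: 25−3=22, 26−7=19, 7−4=3, 14−12=2, 10−9=1.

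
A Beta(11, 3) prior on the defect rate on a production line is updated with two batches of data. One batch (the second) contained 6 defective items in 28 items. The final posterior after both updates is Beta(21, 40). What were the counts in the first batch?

4 defective items and 15 good items

Sequential conjugate updates are equivalent to a single update on the pooled data, so total successes = posterior α − prior α and total failures = posterior β − prior β.
Total across both batches: 21−11=10 defective items, 40−3=37 good items.
Subtract the second batch: 10−6=4 defective items and 37−22=15 good items.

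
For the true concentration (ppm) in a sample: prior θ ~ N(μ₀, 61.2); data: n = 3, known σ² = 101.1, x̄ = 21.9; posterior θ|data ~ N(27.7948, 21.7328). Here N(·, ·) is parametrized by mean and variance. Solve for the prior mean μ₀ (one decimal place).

The posterior mean is a precision-weighted average: μ_n = (τ₀μ₀ + τ_data·x̄)/(τ₀+τ_data), with τ₀=1/σ₀² and τ_data=n/σ².
Here τ₀ = 1/61.2 = 0.016340 and τ_data = 3/101.1 = 0.029674, so τ_n = 0.046014.
Rearranging for μ₀: μ₀ = (μ_n·τ_n − τ_data·x̄)/τ₀ = (27.7948·0.046014 − 0.029674·21.9) / 0.016340 = 0.629089/0.016340 ≈ 38.5.

μ₀ = 38.5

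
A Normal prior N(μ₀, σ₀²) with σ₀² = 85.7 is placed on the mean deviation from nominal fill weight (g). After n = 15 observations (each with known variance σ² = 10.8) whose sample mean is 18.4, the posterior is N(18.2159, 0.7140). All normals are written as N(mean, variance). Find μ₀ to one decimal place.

μ₀ = -3.7

The posterior mean is a precision-weighted average: μ_n = (τ₀μ₀ + τ_data·x̄)/(τ₀+τ_data), with τ₀=1/σ₀² and τ_data=n/σ².
Here τ₀ = 1/85.7 = 0.011669 and τ_data = 15/10.8 = 1.388889, so τ_n = 1.400558.
Rearranging for μ₀: μ₀ = (μ_n·τ_n − τ_data·x̄)/τ₀ = (18.2159·1.400558 − 1.388889·18.4) / 0.011669 = -0.043133/0.011669 ≈ -3.7.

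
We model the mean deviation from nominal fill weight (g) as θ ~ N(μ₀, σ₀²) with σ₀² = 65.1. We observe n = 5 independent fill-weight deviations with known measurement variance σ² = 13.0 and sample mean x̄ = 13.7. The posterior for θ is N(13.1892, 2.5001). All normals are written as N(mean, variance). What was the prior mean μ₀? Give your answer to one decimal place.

μ₀ = 0.4

The posterior mean is a precision-weighted average: μ_n = (τ₀μ₀ + τ_data·x̄)/(τ₀+τ_data), with τ₀=1/σ₀² and τ_data=n/σ².
Here τ₀ = 1/65.1 = 0.015361 and τ_data = 5/13.0 = 0.384615, so τ_n = 0.399976.
Rearranging for μ₀: μ₀ = (μ_n·τ_n − τ_data·x̄)/τ₀ = (13.1892·0.399976 − 0.384615·13.7) / 0.015361 = 0.006138/0.015361 ≈ 0.4.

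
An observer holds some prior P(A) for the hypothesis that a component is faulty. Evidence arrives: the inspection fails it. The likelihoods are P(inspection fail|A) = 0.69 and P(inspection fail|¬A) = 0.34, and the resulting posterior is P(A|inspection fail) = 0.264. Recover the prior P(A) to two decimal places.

P(A) = 0.15

Bayes' rule in odds form gives O(A|E) = O(A)·[P(E|A)/P(E|¬A)], hence O(A) = O(A|E)/LR.
Posterior odds = 0.264/(1−0.264) = 0.3587. LR = 0.69/0.34 = 2.0294.
Prior odds = 0.3587/2.0294 = 0.1768, so P(A) = 0.1768/(1+0.1768) ≈ 0.15.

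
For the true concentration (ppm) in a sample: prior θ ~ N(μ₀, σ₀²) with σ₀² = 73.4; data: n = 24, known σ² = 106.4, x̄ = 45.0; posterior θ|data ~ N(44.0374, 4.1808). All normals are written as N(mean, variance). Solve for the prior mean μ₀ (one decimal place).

μ₀ = 28.1

The posterior mean is a precision-weighted average: μ_n = (τ₀μ₀ + τ_data·x̄)/(τ₀+τ_data), with τ₀=1/σ₀² and τ_data=n/σ².
Here τ₀ = 1/73.4 = 0.013624 and τ_data = 24/106.4 = 0.225564, so τ_n = 0.239188.
Rearranging for μ₀: μ₀ = (μ_n·τ_n − τ_data·x̄)/τ₀ = (44.0374·0.239188 − 0.225564·45.0) / 0.013624 = 0.382838/0.013624 ≈ 28.1.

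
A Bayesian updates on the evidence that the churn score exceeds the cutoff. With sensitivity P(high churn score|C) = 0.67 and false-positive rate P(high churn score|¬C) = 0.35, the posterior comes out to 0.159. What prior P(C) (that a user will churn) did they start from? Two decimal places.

Bayes' rule in odds form gives O(C|E) = O(C)·[P(E|C)/P(E|¬C)], hence O(C) = O(C|E)/LR.
Posterior odds = 0.159/(1−0.159) = 0.1891. LR = 0.67/0.35 = 1.9143.
Prior odds = 0.1891/1.9143 = 0.0988, so P(C) = 0.0988/(1+0.0988) ≈ 0.09.

P(C) = 0.09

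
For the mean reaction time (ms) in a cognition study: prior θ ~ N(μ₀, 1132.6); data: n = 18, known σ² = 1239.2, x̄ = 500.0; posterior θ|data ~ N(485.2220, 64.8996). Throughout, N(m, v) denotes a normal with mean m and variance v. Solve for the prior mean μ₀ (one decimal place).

With known observation variance, the Normal–Normal posterior has precision τ_n = τ₀ + n/σ² and mean μ_n = (τ₀μ₀ + (n/σ²)x̄)/τ_n.
Here τ₀ = 1/1132.6 = 0.000883 and τ_data = 18/1239.2 = 0.014526, so τ_n = 0.015409.
Rearranging for μ₀: μ₀ = (μ_n·τ_n − τ_data·x̄)/τ₀ = (485.2220·0.015409 − 0.014526·500.0) / 0.000883 = 0.213786/0.000883 ≈ 242.1.

μ₀ = 242.1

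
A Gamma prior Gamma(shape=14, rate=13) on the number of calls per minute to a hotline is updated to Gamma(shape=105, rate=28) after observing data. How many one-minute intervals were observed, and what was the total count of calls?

Gamma–Poisson conjugacy: posterior shape = α + Σxᵢ, posterior rate = β + n.
Matching: Σxᵢ = 105 − 14 = 91 and n = 28 − 13 = 15.

n = 15 one-minute intervals with total 91 calls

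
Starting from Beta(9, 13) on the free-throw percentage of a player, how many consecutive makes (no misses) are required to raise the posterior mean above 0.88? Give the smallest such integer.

After k makes and 0 misses the posterior is Beta(9+k, 13), with mean (9+k)/(9+13+k).
Set (9+k)/(22+k) > 0.88 and solve: k > (0.88·22 − 9)/(1 − 0.88) = 86.333.
The smallest integer exceeding 86.333 is 87.

k = 87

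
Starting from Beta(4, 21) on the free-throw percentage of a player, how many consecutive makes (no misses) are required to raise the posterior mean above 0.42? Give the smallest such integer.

After k makes and 0 misses the posterior is Beta(4+k, 21), with mean (4+k)/(4+21+k).
Set (4+k)/(25+k) > 0.42 and solve: k > (0.42·25 − 4)/(1 − 0.42) = 11.207.
The smallest integer exceeding 11.207 is 12, and checking k=12: (16)/(37) = 0.4324 > 0.42.

k = 12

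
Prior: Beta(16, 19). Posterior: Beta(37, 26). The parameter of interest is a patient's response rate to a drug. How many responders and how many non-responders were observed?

21 responders and 7 non-responders

Beta is conjugate to the binomial likelihood: posterior = Beta(a+s, b+f).
So s = 37 − 16 = 21 and f = 26 − 19 = 7.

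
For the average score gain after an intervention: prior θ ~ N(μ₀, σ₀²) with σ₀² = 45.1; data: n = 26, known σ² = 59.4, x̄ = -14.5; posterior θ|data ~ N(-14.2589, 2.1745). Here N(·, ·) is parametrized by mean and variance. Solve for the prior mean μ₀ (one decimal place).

With known observation variance, the Normal–Normal posterior has precision τ_n = τ₀ + n/σ² and mean μ_n = (τ₀μ₀ + (n/σ²)x̄)/τ_n.
Here τ₀ = 1/45.1 = 0.022173 and τ_data = 26/59.4 = 0.437710, so τ_n = 0.459883.
Rearranging for μ₀: μ₀ = (μ_n·τ_n − τ_data·x̄)/τ₀ = (-14.2589·0.459883 − 0.437710·-14.5) / 0.022173 = -0.210631/0.022173 ≈ -9.5.

μ₀ = -9.5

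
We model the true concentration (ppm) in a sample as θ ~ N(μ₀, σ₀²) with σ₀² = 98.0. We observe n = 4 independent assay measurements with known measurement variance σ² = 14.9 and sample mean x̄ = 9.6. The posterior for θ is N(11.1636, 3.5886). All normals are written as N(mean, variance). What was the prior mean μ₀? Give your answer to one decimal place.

With known observation variance, the Normal–Normal posterior has precision τ_n = τ₀ + n/σ² and mean μ_n = (τ₀μ₀ + (n/σ²)x̄)/τ_n.
Here τ₀ = 1/98.0 = 0.010204 and τ_data = 4/14.9 = 0.268456, so τ_n = 0.278660.
Rearranging for μ₀: μ₀ = (μ_n·τ_n − τ_data·x̄)/τ₀ = (11.1636·0.278660 − 0.268456·9.6) / 0.010204 = 0.533671/0.010204 ≈ 52.3.

μ₀ = 52.3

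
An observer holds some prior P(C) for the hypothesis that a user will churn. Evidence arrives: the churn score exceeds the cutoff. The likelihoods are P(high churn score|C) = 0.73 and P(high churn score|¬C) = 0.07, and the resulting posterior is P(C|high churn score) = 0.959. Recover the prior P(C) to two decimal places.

P(C) = 0.69

Bayes' rule in odds form gives O(C|E) = O(C)·[P(E|C)/P(E|¬C)], hence O(C) = O(C|E)/LR.
Posterior odds = 0.959/(1−0.959) = 23.3902. LR = 0.73/0.07 = 10.4286.
Prior odds = 23.3902/10.4286 = 2.2429, so P(C) = 2.2429/(1+2.2429) ≈ 0.69.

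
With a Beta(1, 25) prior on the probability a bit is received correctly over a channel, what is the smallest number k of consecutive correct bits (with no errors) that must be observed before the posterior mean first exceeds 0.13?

After k correct bits and 0 errors the posterior is Beta(1+k, 25), with mean (1+k)/(1+25+k).
Set (1+k)/(26+k) > 0.13 and solve: k > (0.13·26 − 1)/(1 − 0.13) = 2.736.
The smallest integer exceeding 2.736 is 3, and checking k=3: (4)/(29) = 0.1379 > 0.13.

k = 3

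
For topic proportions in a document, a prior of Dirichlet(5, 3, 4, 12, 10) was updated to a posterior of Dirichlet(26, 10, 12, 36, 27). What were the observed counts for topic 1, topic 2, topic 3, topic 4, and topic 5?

For a Dirichlet(α) prior with multinomial counts c, the posterior is Dirichlet(α + c) componentwise.
Counts are posterior − prior componentwise: 26−5=21, 10−3=7, 12−4=8, 36−12=24, 27−10=17.

counts (21, 7, 8, 24, 17)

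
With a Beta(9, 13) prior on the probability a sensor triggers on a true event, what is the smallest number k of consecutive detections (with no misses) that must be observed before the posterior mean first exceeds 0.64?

After k detections and 0 misses the posterior is Beta(9+k, 13), with mean (9+k)/(9+13+k).
Set (9+k)/(22+k) > 0.64 and solve: k > (0.64·22 − 9)/(1 − 0.64) = 14.111.
The smallest integer exceeding 14.111 is 15.

k = 15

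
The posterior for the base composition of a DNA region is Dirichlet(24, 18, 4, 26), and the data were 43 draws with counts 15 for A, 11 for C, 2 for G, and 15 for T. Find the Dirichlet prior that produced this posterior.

For a Dirichlet(α) prior with multinomial counts c, the posterior is Dirichlet(α + c) componentwise.
Subtract each count from the matching posterior parameter: 24−15=9, 18−11=7, 4−2=2, 26−15=11.

Dirichlet(9, 7, 2, 11)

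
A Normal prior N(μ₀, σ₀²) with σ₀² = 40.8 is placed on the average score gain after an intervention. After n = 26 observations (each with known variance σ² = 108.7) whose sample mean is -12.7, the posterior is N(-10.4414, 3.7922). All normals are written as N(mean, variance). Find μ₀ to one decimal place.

μ₀ = 11.6

The posterior mean is a precision-weighted average: μ_n = (τ₀μ₀ + τ_data·x̄)/(τ₀+τ_data), with τ₀=1/σ₀² and τ_data=n/σ².
Here τ₀ = 1/40.8 = 0.024510 and τ_data = 26/108.7 = 0.239190, so τ_n = 0.263700.
Rearranging for μ₀: μ₀ = (μ_n·τ_n − τ_data·x̄)/τ₀ = (-10.4414·0.263700 − 0.239190·-12.7) / 0.024510 = 0.284316/0.024510 ≈ 11.6.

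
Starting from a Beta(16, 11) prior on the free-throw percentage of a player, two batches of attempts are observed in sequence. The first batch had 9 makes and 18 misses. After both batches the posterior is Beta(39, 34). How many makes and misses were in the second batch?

14 makes and 5 misses

Because Beta–binomial updating is additive in the counts, the combined data contributed (α_post−α_prior, β_post−β_prior) successes and failures.
Total across both batches: 39−16=23 makes, 34−11=23 misses.
Subtract the first batch: 23−9=14 makes and 23−18=5 misses.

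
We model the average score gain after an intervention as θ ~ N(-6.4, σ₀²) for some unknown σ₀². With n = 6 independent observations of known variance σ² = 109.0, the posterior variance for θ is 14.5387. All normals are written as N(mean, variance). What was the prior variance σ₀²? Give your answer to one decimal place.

σ₀² = 72.8

For the Normal–Normal model with known σ², precisions add: τ_n = τ₀ + n/σ².
So 1/σ₀² = 1/14.5387 − 6/109.0 = 0.068782 − 0.055046 = 0.013736.
Hence σ₀² = 1/0.013736 ≈ 72.8.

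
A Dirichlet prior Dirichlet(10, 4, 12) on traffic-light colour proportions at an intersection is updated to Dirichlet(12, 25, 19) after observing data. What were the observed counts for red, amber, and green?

counts (2, 21, 7)

For a Dirichlet(α) prior with multinomial counts c, the posterior is Dirichlet(α + c) componentwise.
Counts are posterior − prior componentwise: 12−10=2, 25−4=21, 19−12=7.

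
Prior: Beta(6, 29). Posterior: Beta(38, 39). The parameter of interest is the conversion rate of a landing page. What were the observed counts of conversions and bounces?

Under Beta–binomial conjugacy the posterior parameters are (a+s, b+f).
So s = 38 − 6 = 32 and f = 39 − 29 = 10.

32 conversions and 10 bounces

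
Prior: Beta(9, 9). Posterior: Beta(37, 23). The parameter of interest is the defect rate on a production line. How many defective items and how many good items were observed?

28 defective items and 14 good items

A Beta(α, β) prior with s successes and f failures in binomial data gives a Beta(α+s, β+f) posterior.
So s = 37 − 9 = 28 and f = 23 − 9 = 14.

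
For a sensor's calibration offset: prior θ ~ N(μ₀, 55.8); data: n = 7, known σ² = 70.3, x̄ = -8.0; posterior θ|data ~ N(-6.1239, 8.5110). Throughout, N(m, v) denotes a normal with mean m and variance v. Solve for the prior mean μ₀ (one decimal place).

μ₀ = 4.3

With known observation variance, the Normal–Normal posterior has precision τ_n = τ₀ + n/σ² and mean μ_n = (τ₀μ₀ + (n/σ²)x̄)/τ_n.
Here τ₀ = 1/55.8 = 0.017921 and τ_data = 7/70.3 = 0.099573, so τ_n = 0.117494.
Rearranging for μ₀: μ₀ = (μ_n·τ_n − τ_data·x̄)/τ₀ = (-6.1239·0.117494 − 0.099573·-8.0) / 0.017921 = 0.077062/0.017921 ≈ 4.3.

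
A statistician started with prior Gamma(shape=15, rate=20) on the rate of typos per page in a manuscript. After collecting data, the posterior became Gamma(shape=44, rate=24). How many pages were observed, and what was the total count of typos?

A Gamma(α, β) prior (rate parametrization) on a Poisson rate with n observations summing to S gives posterior Gamma(α+S, β+n).
Matching: Σxᵢ = 44 − 15 = 29 and n = 24 − 20 = 4.

n = 4 pages with total 29 typos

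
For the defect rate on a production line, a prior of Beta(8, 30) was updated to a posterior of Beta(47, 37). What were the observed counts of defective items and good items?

39 defective items and 7 good items

Under Beta–binomial conjugacy the posterior parameters are (a+s, b+f).
Match parameters: s=47−8=39, f=37−30=7.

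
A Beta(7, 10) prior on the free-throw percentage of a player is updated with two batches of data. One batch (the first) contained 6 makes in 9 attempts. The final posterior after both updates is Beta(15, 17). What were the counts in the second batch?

Sequential conjugate updates are equivalent to a single update on the pooled data, so total successes = posterior α − prior α and total failures = posterior β − prior β.
Total across both batches: 15−7=8 makes, 17−10=7 misses.
Subtract the first batch: 8−6=2 makes and 7−3=4 misses.

2 makes and 4 misses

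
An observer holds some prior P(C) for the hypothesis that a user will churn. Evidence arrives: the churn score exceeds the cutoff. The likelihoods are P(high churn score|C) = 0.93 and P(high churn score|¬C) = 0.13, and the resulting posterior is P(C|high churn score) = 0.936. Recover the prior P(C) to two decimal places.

P(C) = 0.67

Bayes' rule in odds form gives O(C|E) = O(C)·[P(E|C)/P(E|¬C)], hence O(C) = O(C|E)/LR.
Posterior odds = 0.936/(1−0.936) = 14.6250. LR = 0.93/0.13 = 7.1538.
Prior odds = 14.6250/7.1538 = 2.0444, so P(C) = 2.0444/(1+2.0444) ≈ 0.67.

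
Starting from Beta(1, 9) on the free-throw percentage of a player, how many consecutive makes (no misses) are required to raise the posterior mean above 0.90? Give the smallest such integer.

After k makes and 0 misses the posterior is Beta(1+k, 9), with mean (1+k)/(1+9+k).
Set (1+k)/(10+k) > 0.90 and solve: k > (0.90·10 − 1)/(1 − 0.90) = 80.000.
The smallest integer exceeding 80.000 is 81.

k = 81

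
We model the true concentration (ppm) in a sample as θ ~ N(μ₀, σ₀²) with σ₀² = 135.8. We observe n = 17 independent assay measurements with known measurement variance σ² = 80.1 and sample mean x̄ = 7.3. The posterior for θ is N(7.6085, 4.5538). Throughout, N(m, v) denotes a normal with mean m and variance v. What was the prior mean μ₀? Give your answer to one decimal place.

μ₀ = 16.5

With known observation variance, the Normal–Normal posterior has precision τ_n = τ₀ + n/σ² and mean μ_n = (τ₀μ₀ + (n/σ²)x̄)/τ_n.
Here τ₀ = 1/135.8 = 0.007364 and τ_data = 17/80.1 = 0.212235, so τ_n = 0.219599.
Rearranging for μ₀: μ₀ = (μ_n·τ_n − τ_data·x̄)/τ₀ = (7.6085·0.219599 − 0.212235·7.3) / 0.007364 = 0.121503/0.007364 ≈ 16.5.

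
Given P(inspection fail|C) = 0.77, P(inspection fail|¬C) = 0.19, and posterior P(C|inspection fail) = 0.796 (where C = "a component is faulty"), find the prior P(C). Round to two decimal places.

P(C) = 0.49

In odds form, posterior odds = prior odds × likelihood ratio, so prior odds = posterior odds ÷ LR.
Posterior odds = 0.796/(1−0.796) = 3.9020. LR = 0.77/0.19 = 4.0526.
Prior odds = 3.9020/4.0526 = 0.9628, so P(C) = 0.9628/(1+0.9628) ≈ 0.49.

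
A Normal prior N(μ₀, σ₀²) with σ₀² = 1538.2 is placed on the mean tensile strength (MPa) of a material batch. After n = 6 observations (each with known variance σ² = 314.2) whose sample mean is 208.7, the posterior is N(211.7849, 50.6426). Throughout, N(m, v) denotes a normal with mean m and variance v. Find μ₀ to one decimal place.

μ₀ = 302.4

The posterior mean is a precision-weighted average: μ_n = (τ₀μ₀ + τ_data·x̄)/(τ₀+τ_data), with τ₀=1/σ₀² and τ_data=n/σ².
Here τ₀ = 1/1538.2 = 0.000650 and τ_data = 6/314.2 = 0.019096, so τ_n = 0.019746.
Rearranging for μ₀: μ₀ = (μ_n·τ_n − τ_data·x̄)/τ₀ = (211.7849·0.019746 − 0.019096·208.7) / 0.000650 = 0.196569/0.000650 ≈ 302.4.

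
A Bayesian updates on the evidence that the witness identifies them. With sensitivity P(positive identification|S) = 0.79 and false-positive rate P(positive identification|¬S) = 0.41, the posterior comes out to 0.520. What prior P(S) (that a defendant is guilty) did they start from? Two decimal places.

In odds form, posterior odds = prior odds × likelihood ratio, so prior odds = posterior odds ÷ LR.
Posterior odds = 0.520/(1−0.520) = 1.0833. LR = 0.79/0.41 = 1.9268.
Prior odds = 1.0833/1.9268 = 0.5622, so P(S) = 0.5622/(1+0.5622) ≈ 0.36.

P(S) = 0.36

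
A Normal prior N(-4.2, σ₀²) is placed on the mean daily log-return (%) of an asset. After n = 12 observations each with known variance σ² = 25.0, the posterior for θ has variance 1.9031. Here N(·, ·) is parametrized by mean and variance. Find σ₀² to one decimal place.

Posterior precision equals prior precision plus data precision: 1/σ_n² = 1/σ₀² + n/σ².
So 1/σ₀² = 1/1.9031 − 12/25.0 = 0.525458 − 0.480000 = 0.045458.
Hence σ₀² = 1/0.045458 ≈ 22.0.

σ₀² = 22.0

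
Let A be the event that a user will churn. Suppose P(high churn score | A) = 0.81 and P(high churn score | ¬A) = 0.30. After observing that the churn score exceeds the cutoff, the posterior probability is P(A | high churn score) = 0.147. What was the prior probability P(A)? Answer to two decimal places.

P(A) = 0.06

Bayes' rule in odds form gives O(A|E) = O(A)·[P(E|A)/P(E|¬A)], hence O(A) = O(A|E)/LR.
Posterior odds = 0.147/(1−0.147) = 0.1723. LR = 0.81/0.30 = 2.7000.
Prior odds = 0.1723/2.7000 = 0.0638, so P(A) = 0.0638/(1+0.0638) ≈ 0.06.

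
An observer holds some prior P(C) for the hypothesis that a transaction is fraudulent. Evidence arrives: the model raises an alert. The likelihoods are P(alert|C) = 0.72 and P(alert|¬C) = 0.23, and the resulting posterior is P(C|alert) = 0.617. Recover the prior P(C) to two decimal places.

Bayes' rule in odds form gives O(C|E) = O(C)·[P(E|C)/P(E|¬C)], hence O(C) = O(C|E)/LR.
Posterior odds = 0.617/(1−0.617) = 1.6110. LR = 0.72/0.23 = 3.1304.
Prior odds = 1.6110/3.1304 = 0.5146, so P(C) = 0.5146/(1+0.5146) ≈ 0.34.

P(C) = 0.34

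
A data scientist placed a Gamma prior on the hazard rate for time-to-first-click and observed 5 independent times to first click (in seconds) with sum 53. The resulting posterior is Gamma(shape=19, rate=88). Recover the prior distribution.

Gamma(shape=14, rate=35)

For an exponential likelihood with a Gamma(α, β) prior on the rate, n observations with total T give posterior Gamma(α+n, β+T).
So α = 19 − 5 = 14 and β = 88 − 53 = 35.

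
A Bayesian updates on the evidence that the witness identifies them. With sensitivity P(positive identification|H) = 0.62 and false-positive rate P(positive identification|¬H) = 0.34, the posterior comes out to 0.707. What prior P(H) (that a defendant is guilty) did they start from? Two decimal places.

P(H) = 0.57

Bayes' rule in odds form gives O(H|E) = O(H)·[P(E|H)/P(E|¬H)], hence O(H) = O(H|E)/LR.
Posterior odds = 0.707/(1−0.707) = 2.4130. LR = 0.62/0.34 = 1.8235.
Prior odds = 2.4130/1.8235 = 1.3233, so P(H) = 1.3233/(1+1.3233) ≈ 0.57.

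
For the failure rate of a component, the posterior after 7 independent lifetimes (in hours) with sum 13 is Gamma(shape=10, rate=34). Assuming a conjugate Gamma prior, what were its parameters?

Gamma(shape=3, rate=21)

For an exponential likelihood with a Gamma(α, β) prior on the rate, n observations with total T give posterior Gamma(α+n, β+T).
So α = 10 − 7 = 3 and β = 34 − 13 = 21.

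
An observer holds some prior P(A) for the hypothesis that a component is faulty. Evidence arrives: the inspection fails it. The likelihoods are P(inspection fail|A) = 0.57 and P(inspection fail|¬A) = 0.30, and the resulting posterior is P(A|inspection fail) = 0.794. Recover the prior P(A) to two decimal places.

P(A) = 0.67

In odds form, posterior odds = prior odds × likelihood ratio, so prior odds = posterior odds ÷ LR.
Posterior odds = 0.794/(1−0.794) = 3.8544. LR = 0.57/0.30 = 1.9000.
Prior odds = 3.8544/1.9000 = 2.0286, so P(A) = 2.0286/(1+2.0286) ≈ 0.67.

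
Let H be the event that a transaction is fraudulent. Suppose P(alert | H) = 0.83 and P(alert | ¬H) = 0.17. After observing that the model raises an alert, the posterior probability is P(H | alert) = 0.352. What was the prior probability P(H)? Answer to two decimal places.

Bayes' rule in odds form gives O(H|E) = O(H)·[P(E|H)/P(E|¬H)], hence O(H) = O(H|E)/LR.
Posterior odds = 0.352/(1−0.352) = 0.5432. LR = 0.83/0.17 = 4.8824.
Prior odds = 0.5432/4.8824 = 0.1113, so P(H) = 0.1113/(1+0.1113) ≈ 0.10.

P(H) = 0.10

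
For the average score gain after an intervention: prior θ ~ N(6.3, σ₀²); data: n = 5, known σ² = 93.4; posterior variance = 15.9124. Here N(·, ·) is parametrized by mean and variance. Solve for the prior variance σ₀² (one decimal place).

Posterior precision equals prior precision plus data precision: 1/σ_n² = 1/σ₀² + n/σ².
So 1/σ₀² = 1/15.9124 − 5/93.4 = 0.062844 − 0.053533 = 0.009311.
Hence σ₀² = 1/0.009311 ≈ 107.4.

σ₀² = 107.4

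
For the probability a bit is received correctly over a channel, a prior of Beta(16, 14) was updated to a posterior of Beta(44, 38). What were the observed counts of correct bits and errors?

Beta is conjugate to the binomial likelihood: posterior = Beta(a+s, b+f).
Match parameters: s=44−16=28, f=38−14=24.

28 correct bits and 24 errors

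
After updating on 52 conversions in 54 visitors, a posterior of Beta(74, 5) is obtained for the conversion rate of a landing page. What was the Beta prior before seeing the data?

Beta(22, 3)

Beta is conjugate to the binomial likelihood: posterior = Beta(a+s, b+f).
Subtract the data counts: 74−52=22, 5−2=3.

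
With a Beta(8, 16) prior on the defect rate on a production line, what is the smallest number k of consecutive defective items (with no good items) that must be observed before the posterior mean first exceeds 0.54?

k = 11

After k defective items and 0 good items the posterior is Beta(8+k, 16), with mean (8+k)/(8+16+k).
Set (8+k)/(24+k) > 0.54 and solve: k > (0.54·24 − 8)/(1 − 0.54) = 10.783.
The smallest integer exceeding 10.783 is 11, and checking k=11: (19)/(35) = 0.5429 > 0.54.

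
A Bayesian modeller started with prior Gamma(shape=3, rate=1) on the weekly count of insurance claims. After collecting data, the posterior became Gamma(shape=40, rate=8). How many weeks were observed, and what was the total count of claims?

Gamma–Poisson conjugacy: posterior shape = α + Σxᵢ, posterior rate = β + n.
Matching: Σxᵢ = 40 − 3 = 37 and n = 8 − 1 = 7.

n = 7 weeks with total 37 claims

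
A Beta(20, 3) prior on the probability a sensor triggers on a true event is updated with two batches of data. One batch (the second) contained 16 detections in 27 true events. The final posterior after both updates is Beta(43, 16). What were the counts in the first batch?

Because Beta–binomial updating is additive in the counts, the combined data contributed (α_post−α_prior, β_post−β_prior) successes and failures.
Total across both batches: 43−20=23 detections, 16−3=13 misses.
Subtract the second batch: 23−16=7 detections and 13−11=2 misses.

7 detections and 2 misses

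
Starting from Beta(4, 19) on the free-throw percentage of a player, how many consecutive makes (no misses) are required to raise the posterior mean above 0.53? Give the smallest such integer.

After k makes and 0 misses the posterior is Beta(4+k, 19), with mean (4+k)/(4+19+k).
Set (4+k)/(23+k) > 0.53 and solve: k > (0.53·23 − 4)/(1 − 0.53) = 17.426.
The smallest integer exceeding 17.426 is 18.

k = 18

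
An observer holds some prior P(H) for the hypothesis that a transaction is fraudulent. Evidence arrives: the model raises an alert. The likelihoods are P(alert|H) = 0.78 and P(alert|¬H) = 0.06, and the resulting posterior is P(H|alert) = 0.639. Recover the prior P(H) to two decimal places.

P(H) = 0.12

In odds form, posterior odds = prior odds × likelihood ratio, so prior odds = posterior odds ÷ LR.
Posterior odds = 0.639/(1−0.639) = 1.7701. LR = 0.78/0.06 = 13.0000.
Prior odds = 1.7701/13.0000 = 0.1362, so P(H) = 0.1362/(1+0.1362) ≈ 0.12.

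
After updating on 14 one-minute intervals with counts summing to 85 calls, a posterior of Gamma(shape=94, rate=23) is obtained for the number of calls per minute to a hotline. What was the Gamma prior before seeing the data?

Gamma–Poisson conjugacy: posterior shape = α + Σxᵢ, posterior rate = β + n.
So α = 94 − 85 = 9 and β = 23 − 14 = 9.

Gamma(shape=9, rate=9)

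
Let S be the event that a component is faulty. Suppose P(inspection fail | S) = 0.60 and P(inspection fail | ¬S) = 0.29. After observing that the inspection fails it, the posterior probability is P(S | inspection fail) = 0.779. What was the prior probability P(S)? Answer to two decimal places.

P(S) = 0.63

In odds form, posterior odds = prior odds × likelihood ratio, so prior odds = posterior odds ÷ LR.
Posterior odds = 0.779/(1−0.779) = 3.5249. LR = 0.60/0.29 = 2.0690.
Prior odds = 3.5249/2.0690 = 1.7037, so P(S) = 1.7037/(1+1.7037) ≈ 0.63.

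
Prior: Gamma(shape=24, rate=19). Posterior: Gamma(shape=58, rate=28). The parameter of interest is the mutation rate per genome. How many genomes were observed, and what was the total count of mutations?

A Gamma(α, β) prior (rate parametrization) on a Poisson rate with n observations summing to S gives posterior Gamma(α+S, β+n).
Matching: Σxᵢ = 58 − 24 = 34 and n = 28 − 19 = 9.

n = 9 genomes with total 34 mutations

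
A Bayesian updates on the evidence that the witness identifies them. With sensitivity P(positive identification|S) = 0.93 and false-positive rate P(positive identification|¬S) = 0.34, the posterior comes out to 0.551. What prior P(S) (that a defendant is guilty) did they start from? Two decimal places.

P(S) = 0.31

In odds form, posterior odds = prior odds × likelihood ratio, so prior odds = posterior odds ÷ LR.
Posterior odds = 0.551/(1−0.551) = 1.2272. LR = 0.93/0.34 = 2.7353.
Prior odds = 1.2272/2.7353 = 0.4487, so P(S) = 0.4487/(1+0.4487) ≈ 0.31.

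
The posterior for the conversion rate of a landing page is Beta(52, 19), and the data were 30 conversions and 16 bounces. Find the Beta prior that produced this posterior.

A Beta(a, b) prior with s successes and f failures in binomial data gives a Beta(a+s, b+f) posterior.
Subtract the data counts: 52−30=22, 19−16=3.

Beta(22, 3)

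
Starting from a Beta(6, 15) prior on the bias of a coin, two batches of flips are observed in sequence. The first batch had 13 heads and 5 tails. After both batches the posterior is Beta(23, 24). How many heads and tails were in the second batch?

Because Beta–binomial updating is additive in the counts, the combined data contributed (α_post−α_prior, β_post−β_prior) successes and failures.
Total across both batches: 23−6=17 heads, 24−15=9 tails.
Subtract the first batch: 17−13=4 heads and 9−5=4 tails.

4 heads and 4 tails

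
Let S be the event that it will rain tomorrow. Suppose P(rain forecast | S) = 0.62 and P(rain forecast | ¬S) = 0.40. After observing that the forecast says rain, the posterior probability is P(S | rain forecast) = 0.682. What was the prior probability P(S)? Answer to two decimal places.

P(S) = 0.58

Bayes' rule in odds form gives O(S|E) = O(S)·[P(E|S)/P(E|¬S)], hence O(S) = O(S|E)/LR.
Posterior odds = 0.682/(1−0.682) = 2.1447. LR = 0.62/0.40 = 1.5500.
Prior odds = 2.1447/1.5500 = 1.3837, so P(S) = 1.3837/(1+1.3837) ≈ 0.58.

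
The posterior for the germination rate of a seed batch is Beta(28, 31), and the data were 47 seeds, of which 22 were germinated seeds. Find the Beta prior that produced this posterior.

Under Beta–binomial conjugacy the posterior parameters are (a+s, b+f).
Subtract the data counts: 28−22=6, 31−25=6.

Beta(6, 6)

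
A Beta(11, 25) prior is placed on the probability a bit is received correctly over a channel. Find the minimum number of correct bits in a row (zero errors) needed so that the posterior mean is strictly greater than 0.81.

After k correct bits and 0 errors the posterior is Beta(11+k, 25), with mean (11+k)/(11+25+k).
Set (11+k)/(36+k) > 0.81 and solve: k > (0.81·36 − 11)/(1 − 0.81) = 95.579.
The smallest integer exceeding 95.579 is 96, and checking k=96: (107)/(132) = 0.8106 > 0.81.

k = 96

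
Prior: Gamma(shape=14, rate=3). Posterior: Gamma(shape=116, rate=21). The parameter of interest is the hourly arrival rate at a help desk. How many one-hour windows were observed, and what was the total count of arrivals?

n = 18 one-hour windows with total 102 arrivals

A Gamma(α, β) prior (rate parametrization) on a Poisson rate with n observations summing to S gives posterior Gamma(α+S, β+n).
Matching: Σxᵢ = 116 − 14 = 102 and n = 21 − 3 = 18.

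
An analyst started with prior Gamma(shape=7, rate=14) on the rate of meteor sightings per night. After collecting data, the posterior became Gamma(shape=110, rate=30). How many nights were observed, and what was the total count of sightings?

n = 16 nights with total 103 sightings

A Gamma(α, β) prior (rate parametrization) on a Poisson rate with n observations summing to S gives posterior Gamma(α+S, β+n).
Matching: Σxᵢ = 110 − 7 = 103 and n = 30 − 14 = 16.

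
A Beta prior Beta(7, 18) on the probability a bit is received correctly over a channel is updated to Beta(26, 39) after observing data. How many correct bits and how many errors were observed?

Under Beta–binomial conjugacy the posterior parameters are (a+s, b+f).
So s = 26 − 7 = 19 and f = 39 − 18 = 21.

19 correct bits and 21 errors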